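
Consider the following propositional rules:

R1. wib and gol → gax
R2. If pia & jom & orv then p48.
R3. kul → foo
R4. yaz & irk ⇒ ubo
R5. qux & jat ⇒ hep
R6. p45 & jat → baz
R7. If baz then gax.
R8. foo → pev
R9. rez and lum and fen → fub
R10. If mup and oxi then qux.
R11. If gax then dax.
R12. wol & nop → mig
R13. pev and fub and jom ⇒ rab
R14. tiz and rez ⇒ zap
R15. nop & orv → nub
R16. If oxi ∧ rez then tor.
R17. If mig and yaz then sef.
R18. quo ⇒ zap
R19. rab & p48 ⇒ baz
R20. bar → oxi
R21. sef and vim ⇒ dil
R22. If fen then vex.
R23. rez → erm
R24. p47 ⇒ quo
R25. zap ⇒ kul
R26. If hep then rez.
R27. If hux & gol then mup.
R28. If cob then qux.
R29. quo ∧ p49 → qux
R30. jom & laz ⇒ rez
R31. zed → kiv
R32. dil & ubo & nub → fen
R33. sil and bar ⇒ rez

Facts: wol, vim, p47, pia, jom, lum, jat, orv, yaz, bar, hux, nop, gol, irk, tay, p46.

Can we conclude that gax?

Yes

p48  (by R2: pia, jom, orv)
ubo  (by R4: yaz, irk)
mig  (by R12: wol, nop)
nub  (by R15: nop, orv)
sef  (by R17: mig, yaz)
oxi  (by R20: bar)
dil  (by R21: sef, vim)
quo  (by R24: p47)
mup  (by R27: hux, gol)
fen  (by R32: dil, ubo, nub)
qux  (by R10: mup, oxi)
zap  (by R18: quo)
kul  (by R25: zap)
foo  (by R3: kul)
hep  (by R5: qux, jat)
pev  (by R8: foo)
rez  (by R26: hep)
fub  (by R9: rez, lum, fen)
rab  (by R13: pev, fub, jom)
baz  (by R19: rab, p48)
gax  (by R7: baz)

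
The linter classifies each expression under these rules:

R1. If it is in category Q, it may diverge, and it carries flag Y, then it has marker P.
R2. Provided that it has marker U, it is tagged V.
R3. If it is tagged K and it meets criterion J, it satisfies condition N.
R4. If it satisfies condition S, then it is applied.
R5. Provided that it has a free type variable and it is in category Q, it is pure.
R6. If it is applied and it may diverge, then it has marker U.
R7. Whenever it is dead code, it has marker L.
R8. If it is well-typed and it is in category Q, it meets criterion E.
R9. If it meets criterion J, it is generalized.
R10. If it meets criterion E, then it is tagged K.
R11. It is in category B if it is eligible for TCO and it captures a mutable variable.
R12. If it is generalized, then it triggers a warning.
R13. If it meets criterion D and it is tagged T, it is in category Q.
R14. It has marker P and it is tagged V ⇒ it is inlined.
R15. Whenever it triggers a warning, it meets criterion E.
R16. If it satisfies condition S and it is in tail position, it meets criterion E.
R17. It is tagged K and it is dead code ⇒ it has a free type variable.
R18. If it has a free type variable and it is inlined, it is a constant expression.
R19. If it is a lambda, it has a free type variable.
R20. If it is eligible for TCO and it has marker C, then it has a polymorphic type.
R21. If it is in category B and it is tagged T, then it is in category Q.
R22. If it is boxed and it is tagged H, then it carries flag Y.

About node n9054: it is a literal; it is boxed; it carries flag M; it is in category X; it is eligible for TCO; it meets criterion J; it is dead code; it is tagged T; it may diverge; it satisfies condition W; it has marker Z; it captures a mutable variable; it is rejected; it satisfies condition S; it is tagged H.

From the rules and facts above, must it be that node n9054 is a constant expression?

Yes

By R4 (it satisfies condition S): it is applied.
By R6 (it is applied, it may diverge): it has marker U.
By R9 (it meets criterion J): it is generalized.
By R11 (it is eligible for TCO, it captures a mutable variable): it is in category B.
By R12 (it is generalized): it triggers a warning.
By R15 (it triggers a warning): it meets criterion E.
By R21 (it is in category B, it is tagged T): it is in category Q.
By R22 (it is boxed, it is tagged H): it carries flag Y.
By R1 (it is in category Q, it may diverge, it carries flag Y): it has marker P.
By R2 (it has marker U): it is tagged V.
By R10 (it meets criterion E): it is tagged K.
By R14 (it has marker P, it is tagged V): it is inlined.
By R17 (it is tagged K, it is dead code): it has a free type variable.
By R18 (it has a free type variable, it is inlined): it is a constant expression.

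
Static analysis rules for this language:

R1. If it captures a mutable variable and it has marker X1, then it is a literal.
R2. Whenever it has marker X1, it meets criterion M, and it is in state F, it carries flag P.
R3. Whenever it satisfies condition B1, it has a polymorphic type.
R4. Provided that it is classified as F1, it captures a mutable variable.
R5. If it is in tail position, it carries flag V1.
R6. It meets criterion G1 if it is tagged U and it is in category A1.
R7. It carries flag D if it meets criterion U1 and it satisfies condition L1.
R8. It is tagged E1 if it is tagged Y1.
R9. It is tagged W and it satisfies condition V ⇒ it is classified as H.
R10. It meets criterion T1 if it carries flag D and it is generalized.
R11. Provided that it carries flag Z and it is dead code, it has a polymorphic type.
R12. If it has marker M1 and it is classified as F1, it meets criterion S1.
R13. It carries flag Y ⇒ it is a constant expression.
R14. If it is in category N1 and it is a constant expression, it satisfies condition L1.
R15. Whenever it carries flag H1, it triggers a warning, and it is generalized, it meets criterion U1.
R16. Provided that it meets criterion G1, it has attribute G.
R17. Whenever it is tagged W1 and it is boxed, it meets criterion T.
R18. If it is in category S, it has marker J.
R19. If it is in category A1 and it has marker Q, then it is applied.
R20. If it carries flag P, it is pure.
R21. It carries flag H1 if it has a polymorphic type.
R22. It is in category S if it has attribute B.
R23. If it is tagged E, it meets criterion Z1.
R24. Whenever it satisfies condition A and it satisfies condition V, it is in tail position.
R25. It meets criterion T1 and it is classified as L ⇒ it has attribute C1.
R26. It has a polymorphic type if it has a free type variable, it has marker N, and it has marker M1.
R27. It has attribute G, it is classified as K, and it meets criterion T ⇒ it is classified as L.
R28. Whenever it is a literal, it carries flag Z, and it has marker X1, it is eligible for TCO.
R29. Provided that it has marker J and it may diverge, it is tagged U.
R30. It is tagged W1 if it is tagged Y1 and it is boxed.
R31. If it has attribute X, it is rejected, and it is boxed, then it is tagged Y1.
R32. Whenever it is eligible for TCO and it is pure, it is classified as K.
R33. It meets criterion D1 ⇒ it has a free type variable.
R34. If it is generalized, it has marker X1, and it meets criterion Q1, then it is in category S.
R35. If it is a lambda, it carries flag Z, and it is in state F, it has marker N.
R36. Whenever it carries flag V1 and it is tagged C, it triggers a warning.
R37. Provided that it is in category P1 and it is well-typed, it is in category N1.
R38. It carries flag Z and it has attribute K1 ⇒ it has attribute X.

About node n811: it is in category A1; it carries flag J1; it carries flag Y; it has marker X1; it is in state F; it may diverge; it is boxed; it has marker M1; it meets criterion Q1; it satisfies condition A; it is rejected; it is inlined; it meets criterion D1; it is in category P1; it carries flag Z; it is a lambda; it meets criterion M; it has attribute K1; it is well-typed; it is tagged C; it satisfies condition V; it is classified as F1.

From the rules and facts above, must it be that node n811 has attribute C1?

Forward chaining from the given facts derives: carries flag P, captures a mutable variable, meets criterion S1, is a constant expression, is pure, is in tail position, has a free type variable, has marker N, is in category N1, has attribute X, is a literal, carries flag V1, satisfies condition L1, has a polymorphic type, is eligible for TCO, is tagged Y1, is classified as K, triggers a warning, is tagged E1, carries flag H1, is tagged W1, meets criterion T.
The only rule concluding "it has attribute C1" is R25, which needs "it meets criterion T1"; that is never established.

No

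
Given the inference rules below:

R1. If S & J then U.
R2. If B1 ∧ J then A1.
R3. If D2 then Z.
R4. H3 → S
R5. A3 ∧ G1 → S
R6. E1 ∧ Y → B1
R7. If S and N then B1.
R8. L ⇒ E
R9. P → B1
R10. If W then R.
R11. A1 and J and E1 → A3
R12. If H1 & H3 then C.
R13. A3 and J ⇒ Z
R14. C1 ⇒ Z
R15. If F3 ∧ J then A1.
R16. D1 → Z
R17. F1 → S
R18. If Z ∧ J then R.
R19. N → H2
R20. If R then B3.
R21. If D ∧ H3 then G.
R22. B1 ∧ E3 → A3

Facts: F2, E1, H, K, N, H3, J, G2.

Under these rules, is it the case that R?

Yes

S  (by R4: H3)
B1  (by R7: S, N)
A1  (by R2: B1, J)
A3  (by R11: A1, J, E1)
Z  (by R13: A3, J)
R  (by R18: Z, J)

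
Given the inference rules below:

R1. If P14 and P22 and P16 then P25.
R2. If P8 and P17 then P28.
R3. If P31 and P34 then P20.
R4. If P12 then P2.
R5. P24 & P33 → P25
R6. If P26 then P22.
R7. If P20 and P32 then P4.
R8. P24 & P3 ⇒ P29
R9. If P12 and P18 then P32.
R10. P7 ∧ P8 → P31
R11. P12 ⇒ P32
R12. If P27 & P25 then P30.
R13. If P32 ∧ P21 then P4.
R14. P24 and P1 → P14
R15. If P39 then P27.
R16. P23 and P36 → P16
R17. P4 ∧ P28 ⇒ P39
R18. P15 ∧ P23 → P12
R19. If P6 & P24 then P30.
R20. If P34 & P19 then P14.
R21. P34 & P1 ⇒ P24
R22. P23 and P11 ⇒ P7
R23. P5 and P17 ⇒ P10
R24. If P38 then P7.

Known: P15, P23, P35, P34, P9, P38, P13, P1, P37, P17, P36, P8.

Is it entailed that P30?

Forward chaining from the given facts derives: P28, P16, P12, P24, P7, P2, P31, P32, P14, P20, P4, P39, P27.
Rules concluding P30: R12 needs P25; R19 needs P6 — none of these are established.

No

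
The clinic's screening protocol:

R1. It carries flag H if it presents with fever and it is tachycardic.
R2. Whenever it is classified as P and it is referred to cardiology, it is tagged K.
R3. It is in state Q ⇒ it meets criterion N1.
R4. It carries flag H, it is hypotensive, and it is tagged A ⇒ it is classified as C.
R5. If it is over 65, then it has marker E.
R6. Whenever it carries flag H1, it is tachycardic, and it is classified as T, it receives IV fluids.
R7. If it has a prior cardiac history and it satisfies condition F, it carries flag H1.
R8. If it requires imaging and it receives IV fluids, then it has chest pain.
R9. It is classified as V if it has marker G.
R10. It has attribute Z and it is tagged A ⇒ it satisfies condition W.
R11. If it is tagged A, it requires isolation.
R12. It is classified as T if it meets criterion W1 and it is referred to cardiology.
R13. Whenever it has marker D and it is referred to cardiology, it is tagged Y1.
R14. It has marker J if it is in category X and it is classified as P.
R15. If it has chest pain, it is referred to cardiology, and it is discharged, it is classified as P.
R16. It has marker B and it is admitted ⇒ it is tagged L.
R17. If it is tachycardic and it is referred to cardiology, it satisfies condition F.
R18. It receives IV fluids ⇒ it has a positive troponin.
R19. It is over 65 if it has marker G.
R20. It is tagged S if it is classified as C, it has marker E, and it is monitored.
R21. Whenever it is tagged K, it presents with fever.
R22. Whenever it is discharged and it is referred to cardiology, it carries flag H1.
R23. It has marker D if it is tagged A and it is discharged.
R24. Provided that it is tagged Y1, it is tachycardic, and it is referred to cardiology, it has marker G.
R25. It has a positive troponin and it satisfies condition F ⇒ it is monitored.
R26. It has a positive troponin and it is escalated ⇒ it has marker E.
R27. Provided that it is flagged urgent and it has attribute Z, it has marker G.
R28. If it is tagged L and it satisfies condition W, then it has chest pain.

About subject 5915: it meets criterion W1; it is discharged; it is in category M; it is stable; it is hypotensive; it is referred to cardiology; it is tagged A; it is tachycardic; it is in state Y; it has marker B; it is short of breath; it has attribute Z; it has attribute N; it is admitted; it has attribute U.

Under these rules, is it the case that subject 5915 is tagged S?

By R10 (it has attribute Z, it is tagged A): it satisfies condition W.
By R12 (it meets criterion W1, it is referred to cardiology): it is classified as T.
By R16 (it has marker B, it is admitted): it is tagged L.
By R17 (it is tachycardic, it is referred to cardiology): it satisfies condition F.
By R22 (it is discharged, it is referred to cardiology): it carries flag H1.
By R23 (it is tagged A, it is discharged): it has marker D.
By R28 (it is tagged L, it satisfies condition W): it has chest pain.
By R6 (it carries flag H1, it is tachycardic, it is classified as T): it receives IV fluids.
By R13 (it has marker D, it is referred to cardiology): it is tagged Y1.
By R15 (it has chest pain, it is referred to cardiology, it is discharged): it is classified as P.
By R18 (it receives IV fluids): it has a positive troponin.
By R24 (it is tagged Y1, it is tachycardic, it is referred to cardiology): it has marker G.
By R25 (it has a positive troponin, it satisfies condition F): it is monitored.
By R2 (it is classified as P, it is referred to cardiology): it is tagged K.
By R19 (it has marker G): it is over 65.
By R21 (it is tagged K): it presents with fever.
By R1 (it presents with fever, it is tachycardic): it carries flag H.
By R4 (it carries flag H, it is hypotensive, it is tagged A): it is classified as C.
By R5 (it is over 65): it has marker E.
By R20 (it is classified as C, it has marker E, it is monitored): it is tagged S.

Yes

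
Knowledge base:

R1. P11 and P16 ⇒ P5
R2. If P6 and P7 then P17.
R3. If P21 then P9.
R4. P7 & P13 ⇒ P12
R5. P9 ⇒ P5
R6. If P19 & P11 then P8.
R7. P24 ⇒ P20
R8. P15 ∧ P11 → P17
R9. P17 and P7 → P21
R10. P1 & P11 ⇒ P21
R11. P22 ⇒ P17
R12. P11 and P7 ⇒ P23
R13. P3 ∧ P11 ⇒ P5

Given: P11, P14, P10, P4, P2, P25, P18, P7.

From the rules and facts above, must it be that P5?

Forward chaining from the given facts derives: P23.
Rules concluding P5: R1 needs P16; R5 needs P9; R13 needs P3 — none of these are established.

No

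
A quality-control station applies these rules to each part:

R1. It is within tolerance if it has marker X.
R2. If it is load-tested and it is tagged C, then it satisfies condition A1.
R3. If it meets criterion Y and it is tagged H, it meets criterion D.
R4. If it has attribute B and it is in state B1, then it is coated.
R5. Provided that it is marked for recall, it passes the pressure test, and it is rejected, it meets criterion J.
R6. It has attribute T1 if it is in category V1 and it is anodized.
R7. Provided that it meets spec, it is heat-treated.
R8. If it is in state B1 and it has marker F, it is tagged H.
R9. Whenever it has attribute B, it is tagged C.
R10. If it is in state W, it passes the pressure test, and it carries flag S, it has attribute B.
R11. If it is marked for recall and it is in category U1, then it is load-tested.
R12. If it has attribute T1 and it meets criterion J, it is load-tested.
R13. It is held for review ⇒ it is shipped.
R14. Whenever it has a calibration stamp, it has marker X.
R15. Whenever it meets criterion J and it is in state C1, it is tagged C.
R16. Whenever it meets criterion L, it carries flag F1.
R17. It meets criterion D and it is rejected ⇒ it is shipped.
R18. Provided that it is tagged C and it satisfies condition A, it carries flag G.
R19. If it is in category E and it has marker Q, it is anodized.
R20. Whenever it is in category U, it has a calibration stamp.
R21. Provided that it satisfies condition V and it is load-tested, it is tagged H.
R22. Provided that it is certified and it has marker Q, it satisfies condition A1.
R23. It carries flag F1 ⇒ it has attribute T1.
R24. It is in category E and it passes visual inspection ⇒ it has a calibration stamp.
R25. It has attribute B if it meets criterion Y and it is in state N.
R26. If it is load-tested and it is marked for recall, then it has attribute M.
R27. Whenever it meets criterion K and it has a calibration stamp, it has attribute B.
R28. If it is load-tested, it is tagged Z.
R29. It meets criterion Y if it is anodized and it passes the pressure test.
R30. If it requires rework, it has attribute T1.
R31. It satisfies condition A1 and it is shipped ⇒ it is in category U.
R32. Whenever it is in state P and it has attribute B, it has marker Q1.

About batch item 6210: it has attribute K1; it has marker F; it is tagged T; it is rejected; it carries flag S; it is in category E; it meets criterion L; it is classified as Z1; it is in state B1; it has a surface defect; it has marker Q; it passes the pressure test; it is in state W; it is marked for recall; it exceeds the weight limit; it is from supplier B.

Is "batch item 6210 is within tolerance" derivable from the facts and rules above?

By R5 (it is marked for recall, it passes the pressure test, it is rejected): it meets criterion J.
By R8 (it is in state B1, it has marker F): it is tagged H.
By R10 (it is in state W, it passes the pressure test, it carries flag S): it has attribute B.
By R16 (it meets criterion L): it carries flag F1.
By R19 (it is in category E, it has marker Q): it is anodized.
By R23 (it carries flag F1): it has attribute T1.
By R29 (it is anodized, it passes the pressure test): it meets criterion Y.
By R3 (it meets criterion Y, it is tagged H): it meets criterion D.
By R9 (it has attribute B): it is tagged C.
By R12 (it has attribute T1, it meets criterion J): it is load-tested.
By R17 (it meets criterion D, it is rejected): it is shipped.
By R2 (it is load-tested, it is tagged C): it satisfies condition A1.
By R31 (it satisfies condition A1, it is shipped): it is in category U.
By R20 (it is in category U): it has a calibration stamp.
By R14 (it has a calibration stamp): it has marker X.
By R1 (it has marker X): it is within tolerance.

Yes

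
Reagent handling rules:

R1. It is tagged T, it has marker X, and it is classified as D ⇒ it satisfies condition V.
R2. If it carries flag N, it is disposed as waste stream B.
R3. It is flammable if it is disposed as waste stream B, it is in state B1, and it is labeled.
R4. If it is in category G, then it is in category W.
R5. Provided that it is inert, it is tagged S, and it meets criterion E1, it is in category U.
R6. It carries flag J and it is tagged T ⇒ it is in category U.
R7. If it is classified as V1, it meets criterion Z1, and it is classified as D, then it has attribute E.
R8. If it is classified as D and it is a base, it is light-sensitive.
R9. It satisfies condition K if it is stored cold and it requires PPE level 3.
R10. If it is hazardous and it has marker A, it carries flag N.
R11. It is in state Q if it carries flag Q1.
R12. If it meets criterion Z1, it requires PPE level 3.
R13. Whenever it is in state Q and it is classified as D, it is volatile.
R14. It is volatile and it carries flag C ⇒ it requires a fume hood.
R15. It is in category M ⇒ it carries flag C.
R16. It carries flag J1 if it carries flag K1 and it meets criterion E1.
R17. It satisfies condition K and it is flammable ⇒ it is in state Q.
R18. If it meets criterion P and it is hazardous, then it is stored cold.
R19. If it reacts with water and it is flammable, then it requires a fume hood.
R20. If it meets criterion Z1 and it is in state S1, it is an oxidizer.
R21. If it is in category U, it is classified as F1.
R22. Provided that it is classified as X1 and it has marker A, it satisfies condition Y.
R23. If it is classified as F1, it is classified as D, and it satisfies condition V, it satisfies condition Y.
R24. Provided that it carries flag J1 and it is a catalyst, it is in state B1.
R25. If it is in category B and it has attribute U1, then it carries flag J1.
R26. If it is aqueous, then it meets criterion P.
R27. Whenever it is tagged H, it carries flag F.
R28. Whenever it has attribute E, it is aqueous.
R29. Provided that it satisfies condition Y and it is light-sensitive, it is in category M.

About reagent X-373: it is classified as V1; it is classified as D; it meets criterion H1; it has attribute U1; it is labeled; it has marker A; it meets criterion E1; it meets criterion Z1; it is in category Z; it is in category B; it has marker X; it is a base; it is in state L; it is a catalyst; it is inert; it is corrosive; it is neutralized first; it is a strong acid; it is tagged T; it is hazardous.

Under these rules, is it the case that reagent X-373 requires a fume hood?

Forward chaining from the given facts derives: satisfies condition V, has attribute E, is light-sensitive, carries flag N, requires PPE level 3, carries flag J1, is aqueous, is disposed as waste stream B, is in state B1, meets criterion P, is flammable, is stored cold, satisfies condition K, is in state Q, is volatile.
Rules concluding "it requires a fume hood": R14 needs "it carries flag C"; R19 needs "it reacts with water" — none of these are established.

No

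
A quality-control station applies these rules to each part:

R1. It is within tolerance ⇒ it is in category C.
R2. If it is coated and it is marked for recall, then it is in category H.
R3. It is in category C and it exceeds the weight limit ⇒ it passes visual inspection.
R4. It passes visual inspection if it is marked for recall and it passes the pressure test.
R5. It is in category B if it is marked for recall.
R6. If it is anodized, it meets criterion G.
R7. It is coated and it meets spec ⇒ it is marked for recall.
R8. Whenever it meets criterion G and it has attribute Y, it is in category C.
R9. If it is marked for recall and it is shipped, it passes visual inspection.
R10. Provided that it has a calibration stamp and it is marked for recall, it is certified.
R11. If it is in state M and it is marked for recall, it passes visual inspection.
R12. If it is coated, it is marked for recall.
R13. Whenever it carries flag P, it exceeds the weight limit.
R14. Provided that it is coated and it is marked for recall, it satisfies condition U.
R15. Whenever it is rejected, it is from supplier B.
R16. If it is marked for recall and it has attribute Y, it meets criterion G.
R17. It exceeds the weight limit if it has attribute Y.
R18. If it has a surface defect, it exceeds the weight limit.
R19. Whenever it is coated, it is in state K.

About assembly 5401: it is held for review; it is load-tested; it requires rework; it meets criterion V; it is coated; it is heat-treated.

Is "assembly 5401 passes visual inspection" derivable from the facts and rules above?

Forward chaining from the given facts derives: is marked for recall, satisfies condition U, is in state K, is in category H, is in category B.
Rules concluding "it passes visual inspection": R3 needs "it is in category C"; R4 needs "it passes the pressure test"; R9 needs "it is shipped"; R11 needs "it is in state M" — none of these are established.

No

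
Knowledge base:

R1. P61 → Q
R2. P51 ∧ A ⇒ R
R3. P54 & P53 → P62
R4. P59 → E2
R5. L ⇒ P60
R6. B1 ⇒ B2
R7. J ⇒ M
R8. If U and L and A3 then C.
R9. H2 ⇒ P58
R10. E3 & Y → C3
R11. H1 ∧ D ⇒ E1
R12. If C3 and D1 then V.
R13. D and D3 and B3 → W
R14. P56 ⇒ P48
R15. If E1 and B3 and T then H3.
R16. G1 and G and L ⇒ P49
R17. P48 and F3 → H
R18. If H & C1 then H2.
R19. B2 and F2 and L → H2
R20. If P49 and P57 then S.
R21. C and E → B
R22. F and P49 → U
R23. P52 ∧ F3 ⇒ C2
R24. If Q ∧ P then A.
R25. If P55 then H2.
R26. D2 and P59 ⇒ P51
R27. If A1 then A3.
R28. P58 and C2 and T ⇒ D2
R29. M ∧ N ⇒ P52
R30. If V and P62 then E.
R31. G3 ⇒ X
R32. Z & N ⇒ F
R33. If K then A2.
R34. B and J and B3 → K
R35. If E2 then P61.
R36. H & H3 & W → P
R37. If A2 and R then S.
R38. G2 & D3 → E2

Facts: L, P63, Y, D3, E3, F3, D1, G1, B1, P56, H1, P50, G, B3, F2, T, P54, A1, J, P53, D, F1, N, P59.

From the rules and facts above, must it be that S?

Forward chaining from the given facts derives: P62, E2, P60, B2, M, C3, E1, V, W, P48, H3, P49, H, H2, A3, P52, E, P61, P, Q, P58, C2, A, D2, P51, R.
Rules concluding S: R20 needs P57; R37 needs A2 — none of these are established.

No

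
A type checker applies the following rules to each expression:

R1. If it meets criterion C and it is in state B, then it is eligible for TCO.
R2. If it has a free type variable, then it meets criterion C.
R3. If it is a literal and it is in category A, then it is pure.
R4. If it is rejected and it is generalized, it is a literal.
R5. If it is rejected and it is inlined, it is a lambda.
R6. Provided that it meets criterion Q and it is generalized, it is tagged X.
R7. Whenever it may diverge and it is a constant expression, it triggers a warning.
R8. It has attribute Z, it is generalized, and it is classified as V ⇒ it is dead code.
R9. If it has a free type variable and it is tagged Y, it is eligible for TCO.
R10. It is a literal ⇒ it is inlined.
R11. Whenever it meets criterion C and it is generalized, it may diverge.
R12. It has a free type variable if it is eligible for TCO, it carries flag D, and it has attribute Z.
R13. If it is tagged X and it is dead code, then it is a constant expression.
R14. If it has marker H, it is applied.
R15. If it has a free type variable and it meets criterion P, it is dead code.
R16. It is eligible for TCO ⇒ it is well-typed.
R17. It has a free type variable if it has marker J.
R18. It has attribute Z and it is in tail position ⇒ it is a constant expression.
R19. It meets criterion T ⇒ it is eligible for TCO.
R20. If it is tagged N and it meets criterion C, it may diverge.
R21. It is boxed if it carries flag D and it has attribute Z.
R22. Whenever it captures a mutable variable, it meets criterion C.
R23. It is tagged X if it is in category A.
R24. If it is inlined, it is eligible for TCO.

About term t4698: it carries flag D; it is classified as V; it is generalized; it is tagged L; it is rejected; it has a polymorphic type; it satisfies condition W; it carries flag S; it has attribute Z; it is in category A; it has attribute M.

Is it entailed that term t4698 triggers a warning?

By R4 (it is rejected, it is generalized): it is a literal.
By R8 (it has attribute Z, it is generalized, it is classified as V): it is dead code.
By R10 (it is a literal): it is inlined.
By R23 (it is in category A): it is tagged X.
By R24 (it is inlined): it is eligible for TCO.
By R12 (it is eligible for TCO, it carries flag D, it has attribute Z): it has a free type variable.
By R13 (it is tagged X, it is dead code): it is a constant expression.
By R2 (it has a free type variable): it meets criterion C.
By R11 (it meets criterion C, it is generalized): it may diverge.
By R7 (it may diverge, it is a constant expression): it triggers a warning.

Yes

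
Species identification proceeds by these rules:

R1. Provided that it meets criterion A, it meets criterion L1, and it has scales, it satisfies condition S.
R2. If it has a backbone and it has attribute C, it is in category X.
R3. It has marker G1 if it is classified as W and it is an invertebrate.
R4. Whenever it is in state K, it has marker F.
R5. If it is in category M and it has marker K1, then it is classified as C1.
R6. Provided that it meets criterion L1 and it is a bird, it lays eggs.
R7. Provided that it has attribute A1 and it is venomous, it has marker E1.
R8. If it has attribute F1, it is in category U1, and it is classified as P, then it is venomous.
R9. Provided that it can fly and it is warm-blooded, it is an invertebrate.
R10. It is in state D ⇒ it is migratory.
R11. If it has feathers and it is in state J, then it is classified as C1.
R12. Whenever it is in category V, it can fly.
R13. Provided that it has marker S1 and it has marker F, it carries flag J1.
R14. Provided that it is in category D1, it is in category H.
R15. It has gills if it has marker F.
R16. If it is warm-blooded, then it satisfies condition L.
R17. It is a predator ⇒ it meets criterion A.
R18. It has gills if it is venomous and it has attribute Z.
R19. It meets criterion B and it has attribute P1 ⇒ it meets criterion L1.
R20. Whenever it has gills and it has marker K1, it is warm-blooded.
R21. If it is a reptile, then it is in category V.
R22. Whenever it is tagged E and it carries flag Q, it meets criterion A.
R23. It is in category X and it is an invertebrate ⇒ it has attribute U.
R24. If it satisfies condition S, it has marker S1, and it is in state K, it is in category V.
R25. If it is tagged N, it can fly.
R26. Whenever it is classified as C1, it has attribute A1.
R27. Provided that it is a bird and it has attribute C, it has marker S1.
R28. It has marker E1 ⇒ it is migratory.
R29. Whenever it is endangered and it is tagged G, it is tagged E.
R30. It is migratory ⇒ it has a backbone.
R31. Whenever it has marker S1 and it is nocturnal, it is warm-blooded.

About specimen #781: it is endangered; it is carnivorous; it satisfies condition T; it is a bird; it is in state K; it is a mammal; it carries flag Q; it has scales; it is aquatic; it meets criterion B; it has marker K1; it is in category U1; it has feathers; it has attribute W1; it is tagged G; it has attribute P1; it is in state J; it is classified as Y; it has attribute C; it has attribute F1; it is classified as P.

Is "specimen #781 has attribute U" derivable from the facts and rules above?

By R4 (it is in state K): it has marker F.
By R8 (it has attribute F1, it is in category U1, it is classified as P): it is venomous.
By R11 (it has feathers, it is in state J): it is classified as C1.
By R15 (it has marker F): it has gills.
By R19 (it meets criterion B, it has attribute P1): it meets criterion L1.
By R20 (it has gills, it has marker K1): it is warm-blooded.
By R26 (it is classified as C1): it has attribute A1.
By R27 (it is a bird, it has attribute C): it has marker S1.
By R29 (it is endangered, it is tagged G): it is tagged E.
By R7 (it has attribute A1, it is venomous): it has marker E1.
By R22 (it is tagged E, it carries flag Q): it meets criterion A.
By R28 (it has marker E1): it is migratory.
By R30 (it is migratory): it has a backbone.
By R1 (it meets criterion A, it meets criterion L1, it has scales): it satisfies condition S.
By R2 (it has a backbone, it has attribute C): it is in category X.
By R24 (it satisfies condition S, it has marker S1, it is in state K): it is in category V.
By R12 (it is in category V): it can fly.
By R9 (it can fly, it is warm-blooded): it is an invertebrate.
By R23 (it is in category X, it is an invertebrate): it has attribute U.

Yes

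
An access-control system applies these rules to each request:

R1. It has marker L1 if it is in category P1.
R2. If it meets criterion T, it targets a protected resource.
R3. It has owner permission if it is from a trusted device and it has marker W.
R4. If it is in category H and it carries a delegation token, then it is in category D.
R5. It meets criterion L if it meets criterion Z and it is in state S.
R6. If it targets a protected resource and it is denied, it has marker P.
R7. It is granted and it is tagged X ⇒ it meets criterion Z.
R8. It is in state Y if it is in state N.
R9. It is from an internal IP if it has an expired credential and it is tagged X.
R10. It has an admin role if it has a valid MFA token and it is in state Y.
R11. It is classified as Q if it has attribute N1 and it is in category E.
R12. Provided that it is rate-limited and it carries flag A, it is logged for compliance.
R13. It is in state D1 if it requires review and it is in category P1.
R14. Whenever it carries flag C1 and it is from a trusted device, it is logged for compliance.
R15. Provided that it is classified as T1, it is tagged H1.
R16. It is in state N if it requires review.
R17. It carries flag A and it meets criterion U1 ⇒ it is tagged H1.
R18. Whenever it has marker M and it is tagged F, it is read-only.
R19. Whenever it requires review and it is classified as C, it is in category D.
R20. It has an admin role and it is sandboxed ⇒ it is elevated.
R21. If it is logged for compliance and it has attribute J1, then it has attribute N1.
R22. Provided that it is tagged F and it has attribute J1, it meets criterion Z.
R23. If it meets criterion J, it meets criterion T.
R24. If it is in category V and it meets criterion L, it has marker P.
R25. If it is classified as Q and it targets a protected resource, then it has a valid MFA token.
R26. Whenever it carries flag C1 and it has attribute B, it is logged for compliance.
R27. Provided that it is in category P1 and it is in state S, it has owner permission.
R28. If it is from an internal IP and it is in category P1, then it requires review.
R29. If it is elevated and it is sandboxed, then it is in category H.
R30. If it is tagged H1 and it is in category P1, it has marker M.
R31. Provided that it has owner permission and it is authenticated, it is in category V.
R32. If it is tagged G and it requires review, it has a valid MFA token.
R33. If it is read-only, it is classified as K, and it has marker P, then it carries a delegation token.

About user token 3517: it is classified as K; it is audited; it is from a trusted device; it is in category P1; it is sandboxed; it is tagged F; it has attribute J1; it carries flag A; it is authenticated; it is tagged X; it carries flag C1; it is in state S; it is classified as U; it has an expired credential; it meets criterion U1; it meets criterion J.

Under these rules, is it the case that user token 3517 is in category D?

Forward chaining from the given facts derives: has marker L1, is from an internal IP, is logged for compliance, is tagged H1, has attribute N1, meets criterion Z, meets criterion T, has owner permission, requires review, has marker M, is in category V, targets a protected resource, meets criterion L, is in state D1, is in state N, is read-only, has marker P, carries a delegation token, is in state Y.
Rules concluding "it is in category D": R4 needs "it is in category H"; R19 needs "it is classified as C" — none of these are established.

No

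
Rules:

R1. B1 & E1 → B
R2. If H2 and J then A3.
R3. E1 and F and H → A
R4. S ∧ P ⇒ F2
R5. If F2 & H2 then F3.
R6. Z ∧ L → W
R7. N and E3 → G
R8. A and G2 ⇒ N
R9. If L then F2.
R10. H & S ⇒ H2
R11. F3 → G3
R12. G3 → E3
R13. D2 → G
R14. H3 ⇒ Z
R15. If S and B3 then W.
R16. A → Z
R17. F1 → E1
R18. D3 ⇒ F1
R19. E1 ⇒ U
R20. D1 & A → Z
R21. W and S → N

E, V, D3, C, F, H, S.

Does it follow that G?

No

Forward chaining from the given facts derives: H2, F1, E1, U, A, Z.
Rules concluding G: R7 needs N; R13 needs D2 — none of these are established.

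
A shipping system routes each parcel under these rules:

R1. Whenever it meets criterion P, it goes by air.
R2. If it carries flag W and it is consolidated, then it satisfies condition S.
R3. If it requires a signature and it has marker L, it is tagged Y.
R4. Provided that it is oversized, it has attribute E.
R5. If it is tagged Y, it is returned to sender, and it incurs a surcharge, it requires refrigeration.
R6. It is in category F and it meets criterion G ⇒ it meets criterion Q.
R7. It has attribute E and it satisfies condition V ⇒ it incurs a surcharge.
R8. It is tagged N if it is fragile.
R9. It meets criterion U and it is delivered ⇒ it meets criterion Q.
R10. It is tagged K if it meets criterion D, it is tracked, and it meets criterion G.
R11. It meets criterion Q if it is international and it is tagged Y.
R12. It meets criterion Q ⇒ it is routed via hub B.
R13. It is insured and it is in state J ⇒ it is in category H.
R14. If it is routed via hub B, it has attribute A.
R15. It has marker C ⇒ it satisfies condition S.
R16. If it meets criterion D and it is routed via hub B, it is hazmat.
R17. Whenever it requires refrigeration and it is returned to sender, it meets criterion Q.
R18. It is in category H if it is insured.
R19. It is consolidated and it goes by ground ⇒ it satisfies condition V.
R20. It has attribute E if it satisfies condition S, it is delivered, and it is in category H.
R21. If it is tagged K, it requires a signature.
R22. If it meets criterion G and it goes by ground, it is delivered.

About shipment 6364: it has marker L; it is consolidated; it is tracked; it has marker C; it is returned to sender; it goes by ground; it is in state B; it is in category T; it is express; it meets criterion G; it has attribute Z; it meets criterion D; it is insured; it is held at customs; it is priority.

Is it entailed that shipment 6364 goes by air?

Forward chaining from the given facts derives: is tagged K, satisfies condition S, is in category H, satisfies condition V, requires a signature, is delivered, is tagged Y, has attribute E, incurs a surcharge, requires refrigeration, meets criterion Q, is routed via hub B, has attribute A, is hazmat.
The only rule concluding "it goes by air" is R1, which needs "it meets criterion P"; that is never established.

No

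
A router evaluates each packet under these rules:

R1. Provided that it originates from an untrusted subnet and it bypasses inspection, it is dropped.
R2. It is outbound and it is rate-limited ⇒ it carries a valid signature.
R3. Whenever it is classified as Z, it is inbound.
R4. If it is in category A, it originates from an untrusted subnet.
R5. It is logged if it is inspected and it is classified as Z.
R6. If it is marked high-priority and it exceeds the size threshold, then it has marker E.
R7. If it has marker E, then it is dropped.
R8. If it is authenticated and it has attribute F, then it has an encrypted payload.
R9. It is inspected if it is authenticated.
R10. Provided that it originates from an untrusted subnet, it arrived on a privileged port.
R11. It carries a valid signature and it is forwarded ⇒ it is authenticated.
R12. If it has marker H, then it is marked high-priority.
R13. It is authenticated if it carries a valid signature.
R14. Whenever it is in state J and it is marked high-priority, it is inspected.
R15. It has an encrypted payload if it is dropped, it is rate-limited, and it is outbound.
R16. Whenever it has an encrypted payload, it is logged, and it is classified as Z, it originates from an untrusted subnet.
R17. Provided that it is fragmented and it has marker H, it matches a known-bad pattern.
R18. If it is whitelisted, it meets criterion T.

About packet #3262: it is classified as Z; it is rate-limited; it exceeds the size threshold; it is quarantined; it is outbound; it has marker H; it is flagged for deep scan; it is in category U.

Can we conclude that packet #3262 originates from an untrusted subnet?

Yes

By R2 (it is outbound, it is rate-limited): it carries a valid signature.
By R12 (it has marker H): it is marked high-priority.
By R13 (it carries a valid signature): it is authenticated.
By R6 (it is marked high-priority, it exceeds the size threshold): it has marker E.
By R7 (it has marker E): it is dropped.
By R9 (it is authenticated): it is inspected.
By R15 (it is dropped, it is rate-limited, it is outbound): it has an encrypted payload.
By R5 (it is inspected, it is classified as Z): it is logged.
By R16 (it has an encrypted payload, it is logged, it is classified as Z): it originates from an untrusted subnet.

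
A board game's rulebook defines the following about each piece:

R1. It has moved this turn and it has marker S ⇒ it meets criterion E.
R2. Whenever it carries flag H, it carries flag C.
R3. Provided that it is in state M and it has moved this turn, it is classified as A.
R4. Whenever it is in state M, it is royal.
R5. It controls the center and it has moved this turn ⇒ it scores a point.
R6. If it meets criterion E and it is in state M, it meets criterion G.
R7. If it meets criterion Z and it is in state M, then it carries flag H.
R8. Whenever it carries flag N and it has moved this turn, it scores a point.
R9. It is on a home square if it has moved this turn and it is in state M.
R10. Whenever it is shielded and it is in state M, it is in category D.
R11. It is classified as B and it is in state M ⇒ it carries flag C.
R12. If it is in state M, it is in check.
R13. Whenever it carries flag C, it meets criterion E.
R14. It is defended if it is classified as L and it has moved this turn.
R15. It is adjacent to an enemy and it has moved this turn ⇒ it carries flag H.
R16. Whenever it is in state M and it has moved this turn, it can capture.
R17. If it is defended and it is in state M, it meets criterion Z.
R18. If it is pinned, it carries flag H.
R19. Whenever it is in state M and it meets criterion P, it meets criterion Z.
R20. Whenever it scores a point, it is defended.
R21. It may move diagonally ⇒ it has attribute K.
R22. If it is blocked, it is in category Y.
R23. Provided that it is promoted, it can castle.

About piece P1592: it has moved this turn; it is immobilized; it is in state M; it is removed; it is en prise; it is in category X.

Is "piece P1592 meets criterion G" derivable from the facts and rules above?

No

Forward chaining from the given facts derives: is classified as A, is royal, is on a home square, is in check, can capture.
The only rule concluding "it meets criterion G" is R6, which needs "it meets criterion E"; that is never established.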